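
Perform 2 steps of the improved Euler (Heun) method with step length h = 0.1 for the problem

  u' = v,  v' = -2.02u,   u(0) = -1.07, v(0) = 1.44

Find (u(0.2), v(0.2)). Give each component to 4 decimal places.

Heun on (u,v): k1 = f(t_n, state_n); k2 = f(t_n + h, state_n + h·k1); state_{n+1} = state_n + (h/2)·(k1 + k2).
0.000000: (-1.070000, 1.440000)
  k1 = (1.440000, 2.161400)
  predictor → (-0.926000, 1.656140)
  k2 = (1.656140, 1.870520)
  → (-0.915193, 1.641596)
0.100000: (-0.915193, 1.641596)
  k1 = (1.641596, 1.848690)
  predictor → (-0.751033, 1.826465)
  k2 = (1.826465, 1.517087)
  → (-0.741790, 1.809885)
(u(0.2), v(0.2)) ≈ (-0.7418, 1.8099)

-0.7418, 1.8099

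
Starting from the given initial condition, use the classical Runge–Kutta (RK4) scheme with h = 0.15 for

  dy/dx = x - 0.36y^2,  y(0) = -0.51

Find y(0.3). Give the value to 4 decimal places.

-0.4930

RK4: k1 = f(x_n, y_n); k2 = f(x_n + h/2, y_n + (h/2)·k1); k3 = f(x_n + h/2, y_n + (h/2)·k2); k4 = f(x_n + h, y_n + h·k3); y_{n+1} = y_n + (h/6)·(k1 + 2k2 + 2k3 + k4).
x=0.000000, y=-0.510000:
  k1 = f(0.000000, -0.510000) = -0.093636
  k2 = f(0.075000, -0.517023) = -0.021232
  k3 = f(0.075000, -0.511592) = -0.019222
  k4 = f(0.150000, -0.512883) = 0.055302
  y ← -0.510000 + (0.15/6)·(k1 + 2k2 + 2k3 + k4) = -0.512981
x=0.150000, y=-0.512981:
  k1 = f(0.150000, -0.512981) = 0.055266
  k2 = f(0.225000, -0.508836) = 0.131791
  k3 = f(0.225000, -0.503097) = 0.133882
  k4 = f(0.300000, -0.492899) = 0.212538
  y ← -0.512981 + (0.15/6)·(k1 + 2k2 + 2k3 + k4) = -0.493002
y(0.3) ≈ -0.4930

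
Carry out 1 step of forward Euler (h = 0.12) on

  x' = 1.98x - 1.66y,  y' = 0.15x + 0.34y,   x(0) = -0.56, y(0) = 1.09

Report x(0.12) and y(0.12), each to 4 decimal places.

Euler on (x,y): x_{n+1} = x_n + h·x', y_{n+1} = y_n + h·y'.
0.000000: (-0.560000, 1.090000); f=(-2.918200, 0.286600) → (-0.910184, 1.124392)
(x(0.12), y(0.12)) ≈ (-0.9102, 1.1244)

-0.9102, 1.1244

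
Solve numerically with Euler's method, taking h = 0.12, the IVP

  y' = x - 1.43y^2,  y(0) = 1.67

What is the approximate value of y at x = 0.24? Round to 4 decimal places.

Euler: y_{n+1} = y_n + h·f(x_n, y_n).
x=0.000000, y=1.670000: f=-3.988127 → y ← 1.670000 + 0.12·(-3.988127) = 1.191425
x=0.120000, y=1.191425: f=-1.909875 → y ← 1.191425 + 0.12·(-1.909875) = 0.962240
y(0.24) ≈ 0.9622

0.9622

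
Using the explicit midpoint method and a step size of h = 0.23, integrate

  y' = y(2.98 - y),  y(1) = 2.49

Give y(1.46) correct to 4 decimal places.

2.8246

Midpoint: k1 = f(t_n, y_n); k2 = f(t_n + h/2, y_n + (h/2)·k1); y_{n+1} = y_n + h·k2.
t=1.000000, y=2.490000:
  k1 = f(1.000000, 2.490000) = 1.220100
  k2 = f(1.115000, 2.630312) = 0.919790
  y ← 2.490000 + 0.23·0.919790 = 2.701552
t=1.230000, y=2.701552:
  k1 = f(1.230000, 2.701552) = 0.752243
  k2 = f(1.345000, 2.788060) = 0.535141
  y ← 2.701552 + 0.23·0.535141 = 2.824634
y(1.46) ≈ 2.8246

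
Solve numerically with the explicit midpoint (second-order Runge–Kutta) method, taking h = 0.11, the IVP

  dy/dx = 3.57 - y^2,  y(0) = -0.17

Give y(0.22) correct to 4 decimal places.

0.5963

Midpoint: k1 = f(x_n, y_n); k2 = f(x_n + h/2, y_n + (h/2)·k1); y_{n+1} = y_n + h·k2.
x=0.000000, y=-0.170000:
  k1 = f(0.000000, -0.170000) = 3.541100
  k2 = f(0.055000, 0.024760) = 3.569387
  y ← -0.170000 + 0.11·3.569387 = 0.222633
x=0.110000, y=0.222633:
  k1 = f(0.110000, 0.222633) = 3.520435
  k2 = f(0.165000, 0.416256) = 3.396731
  y ← 0.222633 + 0.11·3.396731 = 0.596273
y(0.22) ≈ 0.5963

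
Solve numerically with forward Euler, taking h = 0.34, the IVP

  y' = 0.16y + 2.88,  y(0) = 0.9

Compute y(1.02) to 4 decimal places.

Euler: y_{n+1} = y_n + h·f(s_n, y_n).
s=0.000000, y=0.900000: f=3.024000 → y ← 0.900000 + 0.34·3.024000 = 1.928160
s=0.340000, y=1.928160: f=3.188506 → y ← 1.928160 + 0.34·3.188506 = 3.012252
s=0.680000, y=3.012252: f=3.361960 → y ← 3.012252 + 0.34·3.361960 = 4.155318
y(1.02) ≈ 4.1553

4.1553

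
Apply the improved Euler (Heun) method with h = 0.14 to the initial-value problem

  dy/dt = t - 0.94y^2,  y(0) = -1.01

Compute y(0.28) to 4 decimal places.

-1.3244

Heun: k1 = f(t_n, y_n); k2 = f(t_n + h, y_n + h·k1); y_{n+1} = y_n + (h/2)·(k1 + k2).
t=0.000000, y=-1.010000:
  k1 = f(0.000000, -1.010000) = -0.958894
  k2 = f(0.140000, -1.144245) = -1.090739
  y ← -1.010000 + (0.14/2)·(-0.958894 + (-1.090739)) = -1.153474
t=0.140000, y=-1.153474:
  k1 = f(0.140000, -1.153474) = -1.110673
  k2 = f(0.280000, -1.308969) = -1.330595
  y ← -1.153474 + (0.14/2)·(-1.110673 + (-1.330595)) = -1.324363
y(0.28) ≈ -1.3244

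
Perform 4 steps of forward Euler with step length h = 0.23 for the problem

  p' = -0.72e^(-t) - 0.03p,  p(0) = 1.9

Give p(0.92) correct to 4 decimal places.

1.3693

Euler: p_{n+1} = p_n + h·f(t_n, p_n).
t=0.000000, p=1.900000: f=-0.777000 → p ← 1.900000 + 0.23·(-0.777000) = 1.721290
t=0.230000, p=1.721290: f=-0.623703 → p ← 1.721290 + 0.23·(-0.623703) = 1.577838
t=0.460000, p=1.577838: f=-0.501859 → p ← 1.577838 + 0.23·(-0.501859) = 1.462411
t=0.690000, p=1.462411: f=-0.405007 → p ← 1.462411 + 0.23·(-0.405007) = 1.369259
p(0.92) ≈ 1.3693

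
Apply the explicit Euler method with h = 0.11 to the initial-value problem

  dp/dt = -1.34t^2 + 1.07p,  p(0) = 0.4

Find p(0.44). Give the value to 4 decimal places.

0.5980

Euler: p_{n+1} = p_n + h·f(t_n, p_n).
t=0.000000, p=0.400000: f=0.428000 → p ← 0.400000 + 0.11·0.428000 = 0.447080
t=0.110000, p=0.447080: f=0.462162 → p ← 0.447080 + 0.11·0.462162 = 0.497918
t=0.220000, p=0.497918: f=0.467916 → p ← 0.497918 + 0.11·0.467916 = 0.549389
t=0.330000, p=0.549389: f=0.441920 → p ← 0.549389 + 0.11·0.441920 = 0.598000
p(0.44) ≈ 0.5980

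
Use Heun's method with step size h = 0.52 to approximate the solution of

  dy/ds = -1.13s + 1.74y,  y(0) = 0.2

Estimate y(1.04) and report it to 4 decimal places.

0.1209

Heun: k1 = f(s_n, y_n); k2 = f(s_n + h, y_n + h·k1); y_{n+1} = y_n + (h/2)·(k1 + k2).
s=0.000000, y=0.200000:
  k1 = f(0.000000, 0.200000) = 0.348000
  k2 = f(0.520000, 0.380960) = 0.075270
  y ← 0.200000 + (0.52/2)·(0.348000 + 0.075270) = 0.310050
s=0.520000, y=0.310050:
  k1 = f(0.520000, 0.310050) = -0.048112
  k2 = f(1.040000, 0.285032) = -0.679245
  y ← 0.310050 + (0.52/2)·(-0.048112 + (-0.679245)) = 0.120937
y(1.04) ≈ 0.1209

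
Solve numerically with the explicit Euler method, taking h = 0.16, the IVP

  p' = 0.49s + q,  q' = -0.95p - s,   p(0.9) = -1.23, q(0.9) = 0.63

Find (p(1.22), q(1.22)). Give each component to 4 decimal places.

Euler on (p,q): p_{n+1} = p_n + h·p', q_{n+1} = q_n + h·q'.
0.900000: (-1.230000, 0.630000); f=(1.071000, 0.268500) → (-1.058640, 0.672960)
1.060000: (-1.058640, 0.672960); f=(1.192360, -0.054292) → (-0.867862, 0.664273)
(p(1.22), q(1.22)) ≈ (-0.8679, 0.6643)

-0.8679, 0.6643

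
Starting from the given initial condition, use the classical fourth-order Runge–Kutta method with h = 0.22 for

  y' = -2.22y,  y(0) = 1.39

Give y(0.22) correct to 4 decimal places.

RK4: k1 = f(t_n, y_n); k2 = f(t_n + h/2, y_n + (h/2)·k1); k3 = f(t_n + h/2, y_n + (h/2)·k2); k4 = f(t_n + h, y_n + h·k3); y_{n+1} = y_n + (h/6)·(k1 + 2k2 + 2k3 + k4).
t=0.000000, y=1.390000:
  k1 = f(0.000000, 1.390000) = -3.085800
  k2 = f(0.110000, 1.050562) = -2.332248
  k3 = f(0.110000, 1.133453) = -2.516265
  k4 = f(0.220000, 0.836422) = -1.856856
  y ← 1.390000 + (0.22/6)·(k1 + 2k2 + 2k3 + k4) = 0.853212
y(0.22) ≈ 0.8532

0.8532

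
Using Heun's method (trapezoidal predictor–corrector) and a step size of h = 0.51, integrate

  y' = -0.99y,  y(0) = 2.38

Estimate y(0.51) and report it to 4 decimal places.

1.4817

Heun: k1 = f(t_n, y_n); k2 = f(t_n + h, y_n + h·k1); y_{n+1} = y_n + (h/2)·(k1 + k2).
t=0.000000, y=2.380000:
  k1 = f(0.000000, 2.380000) = -2.356200
  k2 = f(0.510000, 1.178338) = -1.166555
  y ← 2.380000 + (0.51/2)·(-2.356200 + (-1.166555)) = 1.481698
y(0.51) ≈ 1.4817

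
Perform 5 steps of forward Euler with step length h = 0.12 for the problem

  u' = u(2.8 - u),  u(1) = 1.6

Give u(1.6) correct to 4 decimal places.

2.5012

Euler: u_{n+1} = u_n + h·f(x_n, u_n).
x=1.000000, u=1.600000: f=1.920000 → u ← 1.600000 + 0.12·1.920000 = 1.830400
x=1.120000, u=1.830400: f=1.774756 → u ← 1.830400 + 0.12·1.774756 = 2.043371
x=1.240000, u=2.043371: f=1.546074 → u ← 2.043371 + 0.12·1.546074 = 2.228900
x=1.360000, u=2.228900: f=1.272925 → u ← 2.228900 + 0.12·1.272925 = 2.381651
x=1.480000, u=2.381651: f=0.996362 → u ← 2.381651 + 0.12·0.996362 = 2.501214
u(1.6) ≈ 2.5012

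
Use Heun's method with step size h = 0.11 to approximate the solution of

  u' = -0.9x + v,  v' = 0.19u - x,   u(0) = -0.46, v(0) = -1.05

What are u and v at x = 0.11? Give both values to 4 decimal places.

-0.5815, -1.0669

Heun on (u,v): k1 = f(x_n, state_n); k2 = f(x_n + h, state_n + h·k1); state_{n+1} = state_n + (h/2)·(k1 + k2).
0.000000: (-0.460000, -1.050000)
  k1 = (-1.050000, -0.087400)
  predictor → (-0.575500, -1.059614)
  k2 = (-1.158614, -0.219345)
  → (-0.581474, -1.066871)
(u(0.11), v(0.11)) ≈ (-0.5815, -1.0669)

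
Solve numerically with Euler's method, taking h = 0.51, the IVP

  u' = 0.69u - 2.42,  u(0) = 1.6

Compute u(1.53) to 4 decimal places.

Euler: u_{n+1} = u_n + h·f(x_n, u_n).
x=0.000000, u=1.600000: f=-1.316000 → u ← 1.600000 + 0.51·(-1.316000) = 0.928840
x=0.510000, u=0.928840: f=-1.779100 → u ← 0.928840 + 0.51·(-1.779100) = 0.021499
x=1.020000, u=0.021499: f=-2.405166 → u ← 0.021499 + 0.51·(-2.405166) = -1.205136
u(1.53) ≈ -1.2051

-1.2051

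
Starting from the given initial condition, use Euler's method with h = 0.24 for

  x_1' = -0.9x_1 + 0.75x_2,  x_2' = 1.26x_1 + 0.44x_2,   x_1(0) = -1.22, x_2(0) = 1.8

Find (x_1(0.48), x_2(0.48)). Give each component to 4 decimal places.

Euler on (x_1,x_2): x_1_{n+1} = x_1_n + h·x_1', x_2_{n+1} = x_2_n + h·x_2'.
0.000000: (-1.220000, 1.800000); f=(2.448000, -0.745200) → (-0.632480, 1.621152)
0.240000: (-0.632480, 1.621152); f=(1.785096, -0.083618) → (-0.204057, 1.601084)
(x_1(0.48), x_2(0.48)) ≈ (-0.2041, 1.6011)

-0.2041, 1.6011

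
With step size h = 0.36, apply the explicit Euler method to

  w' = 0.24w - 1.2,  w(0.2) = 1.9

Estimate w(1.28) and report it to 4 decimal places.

1.0251

Euler: w_{n+1} = w_n + h·f(x_n, w_n).
x=0.200000, w=1.900000: f=-0.744000 → w ← 1.900000 + 0.36·(-0.744000) = 1.632160
x=0.560000, w=1.632160: f=-0.808282 → w ← 1.632160 + 0.36·(-0.808282) = 1.341179
x=0.920000, w=1.341179: f=-0.878117 → w ← 1.341179 + 0.36·(-0.878117) = 1.025056
w(1.28) ≈ 1.0251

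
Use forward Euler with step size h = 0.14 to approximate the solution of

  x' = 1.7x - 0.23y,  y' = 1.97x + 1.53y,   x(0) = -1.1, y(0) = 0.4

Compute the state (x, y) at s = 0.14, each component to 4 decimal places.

-1.3747, 0.1823

Euler on (x,y): x_{n+1} = x_n + h·x', y_{n+1} = y_n + h·y'.
0.000000: (-1.100000, 0.400000); f=(-1.962000, -1.555000) → (-1.374680, 0.182300)
(x(0.14), y(0.14)) ≈ (-1.3747, 0.1823)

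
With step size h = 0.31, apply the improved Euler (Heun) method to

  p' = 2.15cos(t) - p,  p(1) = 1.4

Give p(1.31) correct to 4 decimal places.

Heun: k1 = f(t_n, p_n); k2 = f(t_n + h, p_n + h·k1); p_{n+1} = p_n + (h/2)·(k1 + k2).
t=1.000000, p=1.400000:
  k1 = f(1.000000, 1.400000) = -0.238350
  k2 = f(1.310000, 1.326111) = -0.771734
  p ← 1.400000 + (0.31/2)·(-0.238350 + (-0.771734)) = 1.243437
p(1.31) ≈ 1.2434

1.2434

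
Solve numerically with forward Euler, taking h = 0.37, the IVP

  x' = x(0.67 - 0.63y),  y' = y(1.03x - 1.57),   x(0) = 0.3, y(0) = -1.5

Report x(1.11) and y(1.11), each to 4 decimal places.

Euler on (x,y): x_{n+1} = x_n + h·x', y_{n+1} = y_n + h·y'.
0.000000: (0.300000, -1.500000); f=(0.484500, 1.891500) → (0.479265, -0.800145)
0.370000: (0.479265, -0.800145); f=(0.562701, 0.861242) → (0.687464, -0.481486)
0.740000: (0.687464, -0.481486); f=(0.669134, 0.414998) → (0.935044, -0.327936)
(x(1.11), y(1.11)) ≈ (0.9350, -0.3279)

0.9350, -0.3279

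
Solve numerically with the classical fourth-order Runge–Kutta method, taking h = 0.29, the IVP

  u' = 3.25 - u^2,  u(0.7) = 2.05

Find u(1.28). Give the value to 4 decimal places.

RK4: k1 = f(x_n, u_n); k2 = f(x_n + h/2, u_n + (h/2)·k1); k3 = f(x_n + h/2, u_n + (h/2)·k2); k4 = f(x_n + h, u_n + h·k3); u_{n+1} = u_n + (h/6)·(k1 + 2k2 + 2k3 + k4).
x=0.700000, u=2.050000:
  k1 = f(0.700000, 2.050000) = -0.952500
  k2 = f(0.845000, 1.911887) = -0.405314
  k3 = f(0.845000, 1.991229) = -0.714995
  k4 = f(0.990000, 1.842651) = -0.145364
  u ← 2.050000 + (0.29/6)·(k1 + 2k2 + 2k3 + k4) = 1.888640
x=0.990000, u=1.888640:
  k1 = f(0.990000, 1.888640) = -0.316961
  k2 = f(1.135000, 1.842681) = -0.145472
  k3 = f(1.135000, 1.867547) = -0.237730
  k4 = f(1.280000, 1.819698) = -0.061302
  u ← 1.888640 + (0.29/6)·(k1 + 2k2 + 2k3 + k4) = 1.833314
u(1.28) ≈ 1.8333

1.8333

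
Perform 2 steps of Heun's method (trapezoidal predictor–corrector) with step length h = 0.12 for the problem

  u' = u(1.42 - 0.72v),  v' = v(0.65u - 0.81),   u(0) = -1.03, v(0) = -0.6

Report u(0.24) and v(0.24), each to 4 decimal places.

Heun on (u,v): k1 = f(t_n, state_n); k2 = f(t_n + h, state_n + h·k1); state_{n+1} = state_n + (h/2)·(k1 + k2).
0.000000: (-1.030000, -0.600000)
  k1 = (-1.907560, 0.887700)
  predictor → (-1.258907, -0.493476)
  k2 = (-2.234941, 0.803522)
  → (-1.278550, -0.498527)
0.120000: (-1.278550, -0.498527)
  k1 = (-2.274463, 0.818111)
  predictor → (-1.551486, -0.400353)
  k2 = (-2.650332, 0.728029)
  → (-1.574038, -0.405758)
(u(0.24), v(0.24)) ≈ (-1.5740, -0.4058)

-1.5740, -0.4058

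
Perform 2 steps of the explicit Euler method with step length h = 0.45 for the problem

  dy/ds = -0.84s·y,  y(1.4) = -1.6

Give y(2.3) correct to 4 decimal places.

Euler: y_{n+1} = y_n + h·f(s_n, y_n).
s=1.400000, y=-1.600000: f=1.881600 → y ← -1.600000 + 0.45·1.881600 = -0.753280
s=1.850000, y=-0.753280: f=1.170597 → y ← -0.753280 + 0.45·1.170597 = -0.226511
y(2.3) ≈ -0.2265

-0.2265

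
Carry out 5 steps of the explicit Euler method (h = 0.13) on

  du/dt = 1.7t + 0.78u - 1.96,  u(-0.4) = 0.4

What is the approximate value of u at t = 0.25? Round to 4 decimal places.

-1.1349

Euler: u_{n+1} = u_n + h·f(t_n, u_n).
t=-0.400000, u=0.400000: f=-2.328000 → u ← 0.400000 + 0.13·(-2.328000) = 0.097360
t=-0.270000, u=0.097360: f=-2.343059 → u ← 0.097360 + 0.13·(-2.343059) = -0.207238
t=-0.140000, u=-0.207238: f=-2.359645 → u ← -0.207238 + 0.13·(-2.359645) = -0.513992
t=-0.010000, u=-0.513992: f=-2.377913 → u ← -0.513992 + 0.13·(-2.377913) = -0.823120
t=0.120000, u=-0.823120: f=-2.398034 → u ← -0.823120 + 0.13·(-2.398034) = -1.134865
u(0.25) ≈ -1.1349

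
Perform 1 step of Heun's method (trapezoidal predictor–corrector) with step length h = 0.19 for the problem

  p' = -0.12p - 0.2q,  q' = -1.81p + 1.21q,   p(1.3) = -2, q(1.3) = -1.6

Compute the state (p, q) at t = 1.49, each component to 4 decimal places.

Heun on (p,q): k1 = f(t_n, state_n); k2 = f(t_n + h, state_n + h·k1); state_{n+1} = state_n + (h/2)·(k1 + k2).
1.300000: (-2.000000, -1.600000)
  k1 = (0.560000, 1.684000)
  predictor → (-1.893600, -1.280040)
  k2 = (0.483240, 1.878568)
  → (-1.900892, -1.261556)
(p(1.49), q(1.49)) ≈ (-1.9009, -1.2616)

-1.9009, -1.2616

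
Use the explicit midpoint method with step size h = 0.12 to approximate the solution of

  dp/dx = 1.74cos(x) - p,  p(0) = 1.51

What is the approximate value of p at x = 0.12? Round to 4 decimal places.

Midpoint: k1 = f(x_n, p_n); k2 = f(x_n + h/2, p_n + (h/2)·k1); p_{n+1} = p_n + h·k2.
x=0.000000, p=1.510000:
  k1 = f(0.000000, 1.510000) = 0.230000
  k2 = f(0.060000, 1.523800) = 0.213069
  p ← 1.510000 + 0.12·0.213069 = 1.535568
p(0.12) ≈ 1.5356

1.5356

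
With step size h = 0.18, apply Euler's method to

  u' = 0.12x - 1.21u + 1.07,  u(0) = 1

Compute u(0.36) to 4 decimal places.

Euler: u_{n+1} = u_n + h·f(x_n, u_n).
x=0.000000, u=1.000000: f=-0.140000 → u ← 1.000000 + 0.18·(-0.140000) = 0.974800
x=0.180000, u=0.974800: f=-0.087908 → u ← 0.974800 + 0.18·(-0.087908) = 0.958977
u(0.36) ≈ 0.9590

0.9590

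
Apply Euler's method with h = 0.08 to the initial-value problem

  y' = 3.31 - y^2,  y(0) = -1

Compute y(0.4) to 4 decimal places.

0.1498

Euler: y_{n+1} = y_n + h·f(x_n, y_n).
x=0.000000, y=-1.000000: f=2.310000 → y ← -1.000000 + 0.08·2.310000 = -0.815200
x=0.080000, y=-0.815200: f=2.645449 → y ← -0.815200 + 0.08·2.645449 = -0.603564
x=0.160000, y=-0.603564: f=2.945710 → y ← -0.603564 + 0.08·2.945710 = -0.367907
x=0.240000, y=-0.367907: f=3.174644 → y ← -0.367907 + 0.08·3.174644 = -0.113936
x=0.320000, y=-0.113936: f=3.297019 → y ← -0.113936 + 0.08·3.297019 = 0.149826
y(0.4) ≈ 0.1498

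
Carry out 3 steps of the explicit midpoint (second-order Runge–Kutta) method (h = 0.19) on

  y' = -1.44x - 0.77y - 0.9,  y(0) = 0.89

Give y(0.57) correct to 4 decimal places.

Midpoint: k1 = f(x_n, y_n); k2 = f(x_n + h/2, y_n + (h/2)·k1); y_{n+1} = y_n + h·k2.
x=0.000000, y=0.890000:
  k1 = f(0.000000, 0.890000) = -1.585300
  k2 = f(0.095000, 0.739397) = -1.606135
  y ← 0.890000 + 0.19·(-1.606135) = 0.584834
x=0.190000, y=0.584834:
  k1 = f(0.190000, 0.584834) = -1.623922
  k2 = f(0.285000, 0.430562) = -1.641932
  y ← 0.584834 + 0.19·(-1.641932) = 0.272867
x=0.380000, y=0.272867:
  k1 = f(0.380000, 0.272867) = -1.657308
  k2 = f(0.475000, 0.115423) = -1.672876
  y ← 0.272867 + 0.19·(-1.672876) = -0.044979
y(0.57) ≈ -0.0450

-0.0450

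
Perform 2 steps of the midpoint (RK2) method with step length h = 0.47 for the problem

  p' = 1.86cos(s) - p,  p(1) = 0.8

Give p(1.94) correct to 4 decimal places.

0.3039

Midpoint: k1 = f(s_n, p_n); k2 = f(s_n + h/2, p_n + (h/2)·k1); p_{n+1} = p_n + h·k2.
s=1.000000, p=0.800000:
  k1 = f(1.000000, 0.800000) = 0.204962
  k2 = f(1.235000, 0.848166) = -0.235257
  p ← 0.800000 + 0.47·(-0.235257) = 0.689429
s=1.470000, p=0.689429:
  k1 = f(1.470000, 0.689429) = -0.502265
  k2 = f(1.705000, 0.571397) = -0.820267
  p ← 0.689429 + 0.47·(-0.820267) = 0.303904
p(1.94) ≈ 0.3039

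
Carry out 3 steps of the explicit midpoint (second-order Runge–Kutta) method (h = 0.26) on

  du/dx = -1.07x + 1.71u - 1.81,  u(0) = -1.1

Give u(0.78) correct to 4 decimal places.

Midpoint: k1 = f(x_n, u_n); k2 = f(x_n + h/2, u_n + (h/2)·k1); u_{n+1} = u_n + h·k2.
x=0.000000, u=-1.100000:
  k1 = f(0.000000, -1.100000) = -3.691000
  k2 = f(0.130000, -1.579830) = -4.650609
  u ← -1.100000 + 0.26·(-4.650609) = -2.309158
x=0.260000, u=-2.309158:
  k1 = f(0.260000, -2.309158) = -6.036861
  k2 = f(0.390000, -3.093950) = -7.517955
  u ← -2.309158 + 0.26·(-7.517955) = -4.263827
x=0.520000, u=-4.263827:
  k1 = f(0.520000, -4.263827) = -9.657544
  k2 = f(0.650000, -5.519307) = -11.943516
  u ← -4.263827 + 0.26·(-11.943516) = -7.369141
u(0.78) ≈ -7.3691

-7.3691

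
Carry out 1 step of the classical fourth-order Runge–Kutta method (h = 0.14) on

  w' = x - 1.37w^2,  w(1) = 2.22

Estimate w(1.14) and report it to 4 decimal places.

RK4: k1 = f(x_n, w_n); k2 = f(x_n + h/2, w_n + (h/2)·k1); k3 = f(x_n + h/2, w_n + (h/2)·k2); k4 = f(x_n + h, w_n + h·k3); w_{n+1} = w_n + (h/6)·(k1 + 2k2 + 2k3 + k4).
x=1.000000, w=2.220000:
  k1 = f(1.000000, 2.220000) = -5.751908
  k2 = f(1.070000, 1.817366) = -3.454864
  k3 = f(1.070000, 1.978159) = -4.290967
  k4 = f(1.140000, 1.619265) = -2.452164
  w ← 2.220000 + (0.14/6)·(k1 + 2k2 + 2k3 + k4) = 1.667099
w(1.14) ≈ 1.6671

1.6671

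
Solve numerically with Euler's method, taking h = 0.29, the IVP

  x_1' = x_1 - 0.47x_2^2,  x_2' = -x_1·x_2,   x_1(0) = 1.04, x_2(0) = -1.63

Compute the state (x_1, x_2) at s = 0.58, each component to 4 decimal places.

Euler on (x_1,x_2): x_1_{n+1} = x_1_n + h·x_1', x_2_{n+1} = x_2_n + h·x_2'.
0.000000: (1.040000, -1.630000); f=(-0.208743, 1.695200) → (0.979465, -1.138392)
0.290000: (0.979465, -1.138392); f=(0.370374, 1.115015) → (1.086873, -0.815038)
(x_1(0.58), x_2(0.58)) ≈ (1.0869, -0.8150)

1.0869, -0.8150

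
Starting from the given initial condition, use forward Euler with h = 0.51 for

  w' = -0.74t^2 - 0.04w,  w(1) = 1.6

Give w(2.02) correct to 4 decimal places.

Euler: w_{n+1} = w_n + h·f(t_n, w_n).
t=1.000000, w=1.600000: f=-0.804000 → w ← 1.600000 + 0.51·(-0.804000) = 1.189960
t=1.510000, w=1.189960: f=-1.734872 → w ← 1.189960 + 0.51·(-1.734872) = 0.305175
w(2.02) ≈ 0.3052

0.3052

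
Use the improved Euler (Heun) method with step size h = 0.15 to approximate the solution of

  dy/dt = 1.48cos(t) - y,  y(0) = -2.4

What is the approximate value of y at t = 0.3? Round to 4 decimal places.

-1.4051

Heun: k1 = f(t_n, y_n); k2 = f(t_n + h, y_n + h·k1); y_{n+1} = y_n + (h/2)·(k1 + k2).
t=0.000000, y=-2.400000:
  k1 = f(0.000000, -2.400000) = 3.880000
  k2 = f(0.150000, -1.818000) = 3.281381
  y ← -2.400000 + (0.15/2)·(3.880000 + 3.281381) = -1.862896
t=0.150000, y=-1.862896:
  k1 = f(0.150000, -1.862896) = 3.326278
  k2 = f(0.300000, -1.363955) = 2.777853
  y ← -1.862896 + (0.15/2)·(3.326278 + 2.777853) = -1.405087
y(0.3) ≈ -1.4051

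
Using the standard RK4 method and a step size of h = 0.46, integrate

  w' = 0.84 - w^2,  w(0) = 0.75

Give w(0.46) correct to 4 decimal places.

0.8406

RK4: k1 = f(x_n, w_n); k2 = f(x_n + h/2, w_n + (h/2)·k1); k3 = f(x_n + h/2, w_n + (h/2)·k2); k4 = f(x_n + h, w_n + h·k3); w_{n+1} = w_n + (h/6)·(k1 + 2k2 + 2k3 + k4).
x=0.000000, w=0.750000:
  k1 = f(0.000000, 0.750000) = 0.277500
  k2 = f(0.230000, 0.813825) = 0.177689
  k3 = f(0.230000, 0.790868) = 0.214527
  k4 = f(0.460000, 0.848682) = 0.119738
  w ← 0.750000 + (0.46/6)·(k1 + 2k2 + 2k3 + k4) = 0.840595
w(0.46) ≈ 0.8406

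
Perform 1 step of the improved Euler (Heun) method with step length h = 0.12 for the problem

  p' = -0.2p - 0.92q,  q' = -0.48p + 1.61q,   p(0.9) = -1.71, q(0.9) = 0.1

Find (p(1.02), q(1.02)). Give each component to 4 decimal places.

Heun on (p,q): k1 = f(t_n, state_n); k2 = f(t_n + h, state_n + h·k1); state_{n+1} = state_n + (h/2)·(k1 + k2).
0.900000: (-1.710000, 0.100000)
  k1 = (0.250000, 0.981800)
  predictor → (-1.680000, 0.217816)
  k2 = (0.135609, 1.157084)
  → (-1.686863, 0.228333)
(p(1.02), q(1.02)) ≈ (-1.6869, 0.2283)

-1.6869, 0.2283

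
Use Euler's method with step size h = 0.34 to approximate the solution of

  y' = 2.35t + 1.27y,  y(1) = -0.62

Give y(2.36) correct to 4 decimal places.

5.4704

Euler: y_{n+1} = y_n + h·f(t_n, y_n).
t=1.000000, y=-0.620000: f=1.562600 → y ← -0.620000 + 0.34·1.562600 = -0.088716
t=1.340000, y=-0.088716: f=3.036331 → y ← -0.088716 + 0.34·3.036331 = 0.943636
t=1.680000, y=0.943636: f=5.146418 → y ← 0.943636 + 0.34·5.146418 = 2.693419
t=2.020000, y=2.693419: f=8.167642 → y ← 2.693419 + 0.34·8.167642 = 5.470417
y(2.36) ≈ 5.4704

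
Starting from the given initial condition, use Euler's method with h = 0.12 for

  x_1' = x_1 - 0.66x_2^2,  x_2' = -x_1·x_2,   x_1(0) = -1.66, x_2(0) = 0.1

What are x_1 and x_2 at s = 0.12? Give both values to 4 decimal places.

-1.8600, 0.1199

Euler on (x_1,x_2): x_1_{n+1} = x_1_n + h·x_1', x_2_{n+1} = x_2_n + h·x_2'.
0.000000: (-1.660000, 0.100000); f=(-1.666600, 0.166000) → (-1.859992, 0.119920)
(x_1(0.12), x_2(0.12)) ≈ (-1.8600, 0.1199)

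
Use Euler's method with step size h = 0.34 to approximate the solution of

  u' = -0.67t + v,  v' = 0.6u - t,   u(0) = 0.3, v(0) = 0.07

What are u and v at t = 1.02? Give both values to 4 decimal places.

0.1638, -0.0902

Euler on (u,v): u_{n+1} = u_n + h·u', v_{n+1} = v_n + h·v'.
0.000000: (0.300000, 0.070000); f=(0.070000, 0.180000) → (0.323800, 0.131200)
0.340000: (0.323800, 0.131200); f=(-0.096600, -0.145720) → (0.290956, 0.081655)
0.680000: (0.290956, 0.081655); f=(-0.373945, -0.505426) → (0.163815, -0.090190)
(u(1.02), v(1.02)) ≈ (0.1638, -0.0902)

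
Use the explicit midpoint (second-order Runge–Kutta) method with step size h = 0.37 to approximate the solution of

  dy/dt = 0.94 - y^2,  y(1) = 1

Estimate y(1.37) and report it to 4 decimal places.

0.9860

Midpoint: k1 = f(t_n, y_n); k2 = f(t_n + h/2, y_n + (h/2)·k1); y_{n+1} = y_n + h·k2.
t=1.000000, y=1.000000:
  k1 = f(1.000000, 1.000000) = -0.060000
  k2 = f(1.185000, 0.988900) = -0.037923
  y ← 1.000000 + 0.37·(-0.037923) = 0.985968
y(1.37) ≈ 0.9860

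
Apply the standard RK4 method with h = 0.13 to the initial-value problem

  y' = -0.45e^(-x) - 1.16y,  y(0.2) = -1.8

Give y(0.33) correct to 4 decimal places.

RK4: k1 = f(x_n, y_n); k2 = f(x_n + h/2, y_n + (h/2)·k1); k3 = f(x_n + h/2, y_n + (h/2)·k2); k4 = f(x_n + h, y_n + h·k3); y_{n+1} = y_n + (h/6)·(k1 + 2k2 + 2k3 + k4).
x=0.200000, y=-1.800000:
  k1 = f(0.200000, -1.800000) = 1.719571
  k2 = f(0.265000, -1.688228) = 1.613102
  k3 = f(0.265000, -1.695148) = 1.621129
  k4 = f(0.330000, -1.589253) = 1.520018
  y ← -1.800000 + (0.13/6)·(k1 + 2k2 + 2k3 + k4) = -1.589659
y(0.33) ≈ -1.5897

-1.5897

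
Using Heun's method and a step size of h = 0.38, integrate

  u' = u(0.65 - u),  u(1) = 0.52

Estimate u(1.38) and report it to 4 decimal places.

0.5437

Heun: k1 = f(t_n, u_n); k2 = f(t_n + h, u_n + h·k1); u_{n+1} = u_n + (h/2)·(k1 + k2).
t=1.000000, u=0.520000:
  k1 = f(1.000000, 0.520000) = 0.067600
  k2 = f(1.380000, 0.545688) = 0.056922
  u ← 0.520000 + (0.38/2)·(0.067600 + 0.056922) = 0.543659
u(1.38) ≈ 0.5437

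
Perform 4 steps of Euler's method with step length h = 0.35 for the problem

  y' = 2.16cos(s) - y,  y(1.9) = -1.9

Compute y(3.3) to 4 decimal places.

Euler: y_{n+1} = y_n + h·f(s_n, y_n).
s=1.900000, y=-1.900000: f=1.201695 → y ← -1.900000 + 0.35·1.201695 = -1.479407
s=2.250000, y=-1.479407: f=0.122552 → y ← -1.479407 + 0.35·0.122552 = -1.436514
s=2.600000, y=-1.436514: f=-0.414366 → y ← -1.436514 + 0.35·(-0.414366) = -1.581542
s=2.950000, y=-1.581542: f=-0.538935 → y ← -1.581542 + 0.35·(-0.538935) = -1.770169
y(3.3) ≈ -1.7702

-1.7702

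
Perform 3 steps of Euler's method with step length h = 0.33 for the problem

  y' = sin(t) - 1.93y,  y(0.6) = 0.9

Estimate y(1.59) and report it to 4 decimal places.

0.4779

Euler: y_{n+1} = y_n + h·f(t_n, y_n).
t=0.600000, y=0.900000: f=-1.172358 → y ← 0.900000 + 0.33·(-1.172358) = 0.513122
t=0.930000, y=0.513122: f=-0.188706 → y ← 0.513122 + 0.33·(-0.188706) = 0.450849
t=1.260000, y=0.450849: f=0.081951 → y ← 0.450849 + 0.33·0.081951 = 0.477893
y(1.59) ≈ 0.4779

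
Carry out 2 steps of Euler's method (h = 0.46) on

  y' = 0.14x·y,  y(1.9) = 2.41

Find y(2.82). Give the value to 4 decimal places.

3.1160

Euler: y_{n+1} = y_n + h·f(x_n, y_n).
x=1.900000, y=2.410000: f=0.641060 → y ← 2.410000 + 0.46·0.641060 = 2.704888
x=2.360000, y=2.704888: f=0.893695 → y ← 2.704888 + 0.46·0.893695 = 3.115987
y(2.82) ≈ 3.1160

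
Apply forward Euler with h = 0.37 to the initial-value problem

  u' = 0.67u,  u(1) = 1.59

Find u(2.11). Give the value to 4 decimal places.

Euler: u_{n+1} = u_n + h·f(s_n, u_n).
s=1.000000, u=1.590000: f=1.065300 → u ← 1.590000 + 0.37·1.065300 = 1.984161
s=1.370000, u=1.984161: f=1.329388 → u ← 1.984161 + 0.37·1.329388 = 2.476035
s=1.740000, u=2.476035: f=1.658943 → u ← 2.476035 + 0.37·1.658943 = 3.089843
u(2.11) ≈ 3.0898

3.0898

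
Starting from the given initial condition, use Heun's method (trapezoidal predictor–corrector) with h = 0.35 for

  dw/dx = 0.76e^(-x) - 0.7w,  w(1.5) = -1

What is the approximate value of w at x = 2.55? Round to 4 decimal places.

-0.4116

Heun: k1 = f(x_n, w_n); k2 = f(x_n + h, w_n + h·k1); w_{n+1} = w_n + (h/2)·(k1 + k2).
x=1.500000, w=-1.000000:
  k1 = f(1.500000, -1.000000) = 0.869579
  k2 = f(1.850000, -0.695647) = 0.606453
  w ← -1.000000 + (0.35/2)·(0.869579 + 0.606453) = -0.741694
x=1.850000, w=-0.741694:
  k1 = f(1.850000, -0.741694) = 0.638686
  k2 = f(2.200000, -0.518154) = 0.446918
  w ← -0.741694 + (0.35/2)·(0.638686 + 0.446918) = -0.551714
x=2.200000, w=-0.551714:
  k1 = f(2.200000, -0.551714) = 0.470410
  k2 = f(2.550000, -0.387070) = 0.330291
  w ← -0.551714 + (0.35/2)·(0.470410 + 0.330291) = -0.411591
w(2.55) ≈ -0.4116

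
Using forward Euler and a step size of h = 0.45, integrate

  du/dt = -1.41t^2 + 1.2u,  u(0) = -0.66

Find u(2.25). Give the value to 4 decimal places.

Euler: u_{n+1} = u_n + h·f(t_n, u_n).
t=0.000000, u=-0.660000: f=-0.792000 → u ← -0.660000 + 0.45·(-0.792000) = -1.016400
t=0.450000, u=-1.016400: f=-1.505205 → u ← -1.016400 + 0.45·(-1.505205) = -1.693742
t=0.900000, u=-1.693742: f=-3.174591 → u ← -1.693742 + 0.45·(-3.174591) = -3.122308
t=1.350000, u=-3.122308: f=-6.316495 → u ← -3.122308 + 0.45·(-6.316495) = -5.964731
t=1.800000, u=-5.964731: f=-11.726077 → u ← -5.964731 + 0.45·(-11.726077) = -11.241465
u(2.25) ≈ -11.2415

-11.2415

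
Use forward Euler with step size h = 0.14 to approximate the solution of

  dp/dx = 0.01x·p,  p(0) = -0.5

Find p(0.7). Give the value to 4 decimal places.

Euler: p_{n+1} = p_n + h·f(x_n, p_n).
x=0.000000, p=-0.500000: f=0.000000 → p ← -0.500000 + 0.14·0.000000 = -0.500000
x=0.140000, p=-0.500000: f=-0.000700 → p ← -0.500000 + 0.14·(-0.000700) = -0.500098
x=0.280000, p=-0.500098: f=-0.001400 → p ← -0.500098 + 0.14·(-0.001400) = -0.500294
x=0.420000, p=-0.500294: f=-0.002101 → p ← -0.500294 + 0.14·(-0.002101) = -0.500588
x=0.560000, p=-0.500588: f=-0.002803 → p ← -0.500588 + 0.14·(-0.002803) = -0.500981
p(0.7) ≈ -0.5010

-0.5010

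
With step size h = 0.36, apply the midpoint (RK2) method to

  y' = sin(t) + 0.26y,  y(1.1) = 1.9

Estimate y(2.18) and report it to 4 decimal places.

3.7053

Midpoint: k1 = f(t_n, y_n); k2 = f(t_n + h/2, y_n + (h/2)·k1); y_{n+1} = y_n + h·k2.
t=1.100000, y=1.900000:
  k1 = f(1.100000, 1.900000) = 1.385207
  k2 = f(1.280000, 2.149337) = 1.516844
  y ← 1.900000 + 0.36·1.516844 = 2.446064
t=1.460000, y=2.446064:
  k1 = f(1.460000, 2.446064) = 1.629845
  k2 = f(1.640000, 2.739436) = 1.709860
  y ← 2.446064 + 0.36·1.709860 = 3.061613
t=1.820000, y=3.061613:
  k1 = f(1.820000, 3.061613) = 1.765129
  k2 = f(2.000000, 3.379336) = 1.787925
  y ← 3.061613 + 0.36·1.787925 = 3.705266
y(2.18) ≈ 3.7053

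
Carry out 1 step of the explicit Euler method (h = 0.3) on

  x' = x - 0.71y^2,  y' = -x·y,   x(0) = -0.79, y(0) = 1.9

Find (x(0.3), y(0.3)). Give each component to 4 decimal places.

Euler on (x,y): x_{n+1} = x_n + h·x', y_{n+1} = y_n + h·y'.
0.000000: (-0.790000, 1.900000); f=(-3.353100, 1.501000) → (-1.795930, 2.350300)
(x(0.3), y(0.3)) ≈ (-1.7959, 2.3503)

-1.7959, 2.3503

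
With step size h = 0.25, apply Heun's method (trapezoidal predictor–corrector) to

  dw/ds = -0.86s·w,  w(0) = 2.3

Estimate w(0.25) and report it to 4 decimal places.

Heun: k1 = f(s_n, w_n); k2 = f(s_n + h, w_n + h·k1); w_{n+1} = w_n + (h/2)·(k1 + k2).
s=0.000000, w=2.300000:
  k1 = f(0.000000, 2.300000) = 0.000000
  k2 = f(0.250000, 2.300000) = -0.494500
  w ← 2.300000 + (0.25/2)·(0.000000 + (-0.494500)) = 2.238187
w(0.25) ≈ 2.2382

2.2382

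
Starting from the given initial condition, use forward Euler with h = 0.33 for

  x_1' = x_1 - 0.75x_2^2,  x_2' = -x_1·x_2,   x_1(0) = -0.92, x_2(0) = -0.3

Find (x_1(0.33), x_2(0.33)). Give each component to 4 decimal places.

Euler on (x_1,x_2): x_1_{n+1} = x_1_n + h·x_1', x_2_{n+1} = x_2_n + h·x_2'.
0.000000: (-0.920000, -0.300000); f=(-0.987500, -0.276000) → (-1.245875, -0.391080)
(x_1(0.33), x_2(0.33)) ≈ (-1.2459, -0.3911)

-1.2459, -0.3911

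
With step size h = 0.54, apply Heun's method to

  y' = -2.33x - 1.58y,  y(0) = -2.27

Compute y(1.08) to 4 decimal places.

-1.4950

Heun: k1 = f(x_n, y_n); k2 = f(x_n + h, y_n + h·k1); y_{n+1} = y_n + (h/2)·(k1 + k2).
x=0.000000, y=-2.270000:
  k1 = f(0.000000, -2.270000) = 3.586600
  k2 = f(0.540000, -0.333236) = -0.731687
  y ← -2.270000 + (0.54/2)·(3.586600 + (-0.731687)) = -1.499174
x=0.540000, y=-1.499174:
  k1 = f(0.540000, -1.499174) = 1.110494
  k2 = f(1.080000, -0.899507) = -1.095179
  y ← -1.499174 + (0.54/2)·(1.110494 + (-1.095179)) = -1.495039
y(1.08) ≈ -1.4950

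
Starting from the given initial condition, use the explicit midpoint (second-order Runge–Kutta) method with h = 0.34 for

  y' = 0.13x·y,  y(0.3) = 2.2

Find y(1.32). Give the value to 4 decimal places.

Midpoint: k1 = f(x_n, y_n); k2 = f(x_n + h/2, y_n + (h/2)·k1); y_{n+1} = y_n + h·k2.
x=0.300000, y=2.200000:
  k1 = f(0.300000, 2.200000) = 0.085800
  k2 = f(0.470000, 2.214586) = 0.135311
  y ← 2.200000 + 0.34·0.135311 = 2.246006
x=0.640000, y=2.246006:
  k1 = f(0.640000, 2.246006) = 0.186868
  k2 = f(0.810000, 2.277773) = 0.239850
  y ← 2.246006 + 0.34·0.239850 = 2.327555
x=0.980000, y=2.327555:
  k1 = f(0.980000, 2.327555) = 0.296530
  k2 = f(1.150000, 2.377965) = 0.355506
  y ← 2.327555 + 0.34·0.355506 = 2.448427
y(1.32) ≈ 2.4484

2.4484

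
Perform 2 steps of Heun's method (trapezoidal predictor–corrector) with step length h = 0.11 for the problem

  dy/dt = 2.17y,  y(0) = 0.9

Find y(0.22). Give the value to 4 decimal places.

1.4452

Heun: k1 = f(t_n, y_n); k2 = f(t_n + h, y_n + h·k1); y_{n+1} = y_n + (h/2)·(k1 + k2).
t=0.000000, y=0.900000:
  k1 = f(0.000000, 0.900000) = 1.953000
  k2 = f(0.110000, 1.114830) = 2.419181
  y ← 0.900000 + (0.11/2)·(1.953000 + 2.419181) = 1.140470
t=0.110000, y=1.140470:
  k1 = f(0.110000, 1.140470) = 2.474820
  k2 = f(0.220000, 1.412700) = 3.065559
  y ← 1.140470 + (0.11/2)·(2.474820 + 3.065559) = 1.445191
y(0.22) ≈ 1.4452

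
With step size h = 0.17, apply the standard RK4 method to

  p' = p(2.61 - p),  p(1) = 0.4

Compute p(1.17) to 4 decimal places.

0.5742

RK4: k1 = f(x_n, p_n); k2 = f(x_n + h/2, p_n + (h/2)·k1); k3 = f(x_n + h/2, p_n + (h/2)·k2); k4 = f(x_n + h, p_n + h·k3); p_{n+1} = p_n + (h/6)·(k1 + 2k2 + 2k3 + k4).
x=1.000000, p=0.400000:
  k1 = f(1.000000, 0.400000) = 0.884000
  k2 = f(1.085000, 0.475140) = 1.014357
  k3 = f(1.085000, 0.486220) = 1.032625
  k4 = f(1.170000, 0.575546) = 1.170922
  p ← 0.400000 + (0.17/6)·(k1 + 2k2 + 2k3 + k4) = 0.574218
p(1.17) ≈ 0.5742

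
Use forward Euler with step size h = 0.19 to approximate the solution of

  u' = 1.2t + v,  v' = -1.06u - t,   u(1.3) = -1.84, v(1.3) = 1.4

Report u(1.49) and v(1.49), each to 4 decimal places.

-1.2776, 1.5236

Euler on (u,v): u_{n+1} = u_n + h·u', v_{n+1} = v_n + h·v'.
1.300000: (-1.840000, 1.400000); f=(2.960000, 0.650400) → (-1.277600, 1.523576)
(u(1.49), v(1.49)) ≈ (-1.2776, 1.5236)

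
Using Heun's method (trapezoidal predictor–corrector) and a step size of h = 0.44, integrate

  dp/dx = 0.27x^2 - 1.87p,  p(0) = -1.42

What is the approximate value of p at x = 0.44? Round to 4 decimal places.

Heun: k1 = f(x_n, p_n); k2 = f(x_n + h, p_n + h·k1); p_{n+1} = p_n + (h/2)·(k1 + k2).
x=0.000000, p=-1.420000:
  k1 = f(0.000000, -1.420000) = 2.655400
  k2 = f(0.440000, -0.251624) = 0.522809
  p ← -1.420000 + (0.44/2)·(2.655400 + 0.522809) = -0.720794
p(0.44) ≈ -0.7208

-0.7208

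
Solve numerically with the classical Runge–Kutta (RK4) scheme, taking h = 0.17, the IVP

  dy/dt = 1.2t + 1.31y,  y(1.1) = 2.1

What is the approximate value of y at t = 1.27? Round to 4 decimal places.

RK4: k1 = f(t_n, y_n); k2 = f(t_n + h/2, y_n + (h/2)·k1); k3 = f(t_n + h/2, y_n + (h/2)·k2); k4 = f(t_n + h, y_n + h·k3); y_{n+1} = y_n + (h/6)·(k1 + 2k2 + 2k3 + k4).
t=1.100000, y=2.100000:
  k1 = f(1.100000, 2.100000) = 4.071000
  k2 = f(1.185000, 2.446035) = 4.626306
  k3 = f(1.185000, 2.493236) = 4.688139
  k4 = f(1.270000, 2.896984) = 5.319049
  y ← 2.100000 + (0.17/6)·(k1 + 2k2 + 2k3 + k4) = 2.893870
y(1.27) ≈ 2.8939

2.8939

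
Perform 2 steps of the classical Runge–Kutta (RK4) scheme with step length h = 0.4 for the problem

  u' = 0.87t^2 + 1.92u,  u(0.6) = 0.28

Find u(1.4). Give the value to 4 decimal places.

2.7134

RK4: k1 = f(t_n, u_n); k2 = f(t_n + h/2, u_n + (h/2)·k1); k3 = f(t_n + h/2, u_n + (h/2)·k2); k4 = f(t_n + h, u_n + h·k3); u_{n+1} = u_n + (h/6)·(k1 + 2k2 + 2k3 + k4).
t=0.600000, u=0.280000:
  k1 = f(0.600000, 0.280000) = 0.850800
  k2 = f(0.800000, 0.450160) = 1.421107
  k3 = f(0.800000, 0.564221) = 1.640105
  k4 = f(1.000000, 0.936042) = 2.667201
  u ← 0.280000 + (0.4/6)·(k1 + 2k2 + 2k3 + k4) = 0.922695
t=1.000000, u=0.922695:
  k1 = f(1.000000, 0.922695) = 2.641574
  k2 = f(1.200000, 1.451010) = 4.038739
  k3 = f(1.200000, 1.730443) = 4.575250
  k4 = f(1.400000, 2.752795) = 6.990567
  u ← 0.922695 + (0.4/6)·(k1 + 2k2 + 2k3 + k4) = 2.713370
u(1.4) ≈ 2.7134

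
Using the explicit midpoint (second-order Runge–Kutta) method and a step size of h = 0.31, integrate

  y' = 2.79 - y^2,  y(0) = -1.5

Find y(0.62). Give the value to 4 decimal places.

-0.7465

Midpoint: k1 = f(s_n, y_n); k2 = f(s_n + h/2, y_n + (h/2)·k1); y_{n+1} = y_n + h·k2.
s=0.000000, y=-1.500000:
  k1 = f(0.000000, -1.500000) = 0.540000
  k2 = f(0.155000, -1.416300) = 0.784094
  y ← -1.500000 + 0.31·0.784094 = -1.256931
s=0.310000, y=-1.256931:
  k1 = f(0.310000, -1.256931) = 1.210125
  k2 = f(0.465000, -1.069361) = 1.646466
  y ← -1.256931 + 0.31·1.646466 = -0.746526
y(0.62) ≈ -0.7465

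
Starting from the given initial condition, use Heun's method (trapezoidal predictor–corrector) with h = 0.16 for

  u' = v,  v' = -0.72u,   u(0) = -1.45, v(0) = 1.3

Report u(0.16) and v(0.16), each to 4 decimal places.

Heun on (u,v): k1 = f(s_n, state_n); k2 = f(s_n + h, state_n + h·k1); state_{n+1} = state_n + (h/2)·(k1 + k2).
0.000000: (-1.450000, 1.300000)
  k1 = (1.300000, 1.044000)
  predictor → (-1.242000, 1.467040)
  k2 = (1.467040, 0.894240)
  → (-1.228637, 1.455059)
(u(0.16), v(0.16)) ≈ (-1.2286, 1.4551)

-1.2286, 1.4551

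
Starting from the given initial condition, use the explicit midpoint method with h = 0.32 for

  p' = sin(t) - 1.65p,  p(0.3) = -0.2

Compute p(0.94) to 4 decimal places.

Midpoint: k1 = f(t_n, p_n); k2 = f(t_n + h/2, p_n + (h/2)·k1); p_{n+1} = p_n + h·k2.
t=0.300000, p=-0.200000:
  k1 = f(0.300000, -0.200000) = 0.625520
  k2 = f(0.460000, -0.099917) = 0.608811
  p ← -0.200000 + 0.32·0.608811 = -0.005181
t=0.620000, p=-0.005181:
  k1 = f(0.620000, -0.005181) = 0.589583
  k2 = f(0.780000, 0.089153) = 0.556177
  p ← -0.005181 + 0.32·0.556177 = 0.172796
p(0.94) ≈ 0.1728

0.1728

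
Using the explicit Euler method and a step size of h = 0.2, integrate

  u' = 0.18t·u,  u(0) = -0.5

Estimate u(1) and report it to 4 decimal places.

Euler: u_{n+1} = u_n + h·f(t_n, u_n).
t=0.000000, u=-0.500000: f=0.000000 → u ← -0.500000 + 0.2·0.000000 = -0.500000
t=0.200000, u=-0.500000: f=-0.018000 → u ← -0.500000 + 0.2·(-0.018000) = -0.503600
t=0.400000, u=-0.503600: f=-0.036259 → u ← -0.503600 + 0.2·(-0.036259) = -0.510852
t=0.600000, u=-0.510852: f=-0.055172 → u ← -0.510852 + 0.2·(-0.055172) = -0.521886
t=0.800000, u=-0.521886: f=-0.075152 → u ← -0.521886 + 0.2·(-0.075152) = -0.536917
u(1) ≈ -0.5369

-0.5369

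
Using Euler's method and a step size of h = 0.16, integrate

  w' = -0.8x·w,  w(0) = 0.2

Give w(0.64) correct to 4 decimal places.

Euler: w_{n+1} = w_n + h·f(x_n, w_n).
x=0.000000, w=0.200000: f=0.000000 → w ← 0.200000 + 0.16·0.000000 = 0.200000
x=0.160000, w=0.200000: f=-0.025600 → w ← 0.200000 + 0.16·(-0.025600) = 0.195904
x=0.320000, w=0.195904: f=-0.050151 → w ← 0.195904 + 0.16·(-0.050151) = 0.187880
x=0.480000, w=0.187880: f=-0.072146 → w ← 0.187880 + 0.16·(-0.072146) = 0.176336
w(0.64) ≈ 0.1763

0.1763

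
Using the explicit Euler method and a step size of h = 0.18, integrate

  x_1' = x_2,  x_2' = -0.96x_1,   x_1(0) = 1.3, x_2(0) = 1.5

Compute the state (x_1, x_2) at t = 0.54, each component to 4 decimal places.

Euler on (x_1,x_2): x_1_{n+1} = x_1_n + h·x_1', x_2_{n+1} = x_2_n + h·x_2'.
0.000000: (1.300000, 1.500000); f=(1.500000, -1.248000) → (1.570000, 1.275360)
0.180000: (1.570000, 1.275360); f=(1.275360, -1.507200) → (1.799565, 1.004064)
0.360000: (1.799565, 1.004064); f=(1.004064, -1.727582) → (1.980296, 0.693099)
(x_1(0.54), x_2(0.54)) ≈ (1.9803, 0.6931)

1.9803, 0.6931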